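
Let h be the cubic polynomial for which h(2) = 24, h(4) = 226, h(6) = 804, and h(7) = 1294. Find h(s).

h(s) = 4s^3 - s^2 - 5s + 6

Write h(s) = as^3 + bs^2 + cs + d. Substituting each data point gives a linear system:
  8a + 4b + 2c + d = 24
  64a + 16b + 4c + d = 226
  216a + 36b + 6c + d = 804
  343a + 49b + 7c + d = 1294
Solving the system yields a = 4, b = -1, c = -5, d = 6.
So h(s) = 4s³ - s² - 5s + 6.
Check: h(2) = 24. ✓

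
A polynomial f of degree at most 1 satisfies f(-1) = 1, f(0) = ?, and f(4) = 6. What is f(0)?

The 2 known points determine the degree-1 polynomial uniquely.
Write f(u) = au + b. Substituting each data point gives a linear system:
  -a + b = 1
  4a + b = 6
Solving the system yields a = 1, b = 2.
So f(u) = u + 2.
Then f(0) = 2.

2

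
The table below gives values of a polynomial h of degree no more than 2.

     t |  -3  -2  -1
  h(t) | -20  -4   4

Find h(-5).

-76

Forward differences of the values at t = -3, -2, -1:
  h  : -20  -4  4
  Δ  : 16  8
  Δ^2: -8
The second differences are constant, confirming degree 2.
Interpolating (Newton forward form) and evaluating at t = -5 gives h(-5) = -76.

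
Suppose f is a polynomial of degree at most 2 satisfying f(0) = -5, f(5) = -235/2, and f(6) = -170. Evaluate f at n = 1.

-15/2

Write f(n) = an^2 + bn + c. Substituting each data point gives a linear system:
  c = -5
  25a + 5b + c = -235/2
  36a + 6b + c = -170
Solving the system yields a = -5, b = 5/2, c = -5.
So f(n) = -5n^2 + (5/2)n - 5.
Then f(1) = -15/2.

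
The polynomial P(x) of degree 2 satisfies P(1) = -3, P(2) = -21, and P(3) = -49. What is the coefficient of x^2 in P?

-5

Write P(x) = ax^2 + bx + c. Substituting each data point gives a linear system:
  a + b + c = -3
  4a + 2b + c = -21
  9a + 3b + c = -49
Solving the system yields a = -5, b = -3, c = 5.
So P(x) = -5x^2 - 3x + 5.
The leading coefficient is -5.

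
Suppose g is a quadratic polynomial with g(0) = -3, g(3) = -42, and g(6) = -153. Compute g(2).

Forward differences of the values at n = 0, 3, 6:
  g  : -3  -42  -153
  Δ  : -39  -111
  Δ^2: -72
The second differences are constant, confirming degree 2.
Interpolating (Newton forward form) and evaluating at n = 2 gives g(2) = -21.

-21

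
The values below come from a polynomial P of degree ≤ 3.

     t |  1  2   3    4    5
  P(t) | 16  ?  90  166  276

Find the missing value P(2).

42

On equispaced nodes a degree-3 polynomial has vanishing fourth forward difference, so
  P(1) - 4·P(2) + 6·P(3) - 4·P(4) + P(5) = 0.
Substituting the known values and solving for P(2):
  -4·P(2) = -168
  P(2) = 42.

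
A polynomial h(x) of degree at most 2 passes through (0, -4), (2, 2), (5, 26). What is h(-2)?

Using the Lagrange interpolation formula with nodes 0, 2, 5:
  L_0(x) = (x - 2)(x - 5) / 10
  L_1(x) = x(x - 5) / -6
  L_2(x) = x(x - 2) / 15
Then h(x) = -4·L_0(x) + 2·L_1(x) + 26·L_2(x).
Expanding and collecting terms gives h(x) = x^2 + x - 4.
Evaluating at x = -2: h(-2) = -2.

-2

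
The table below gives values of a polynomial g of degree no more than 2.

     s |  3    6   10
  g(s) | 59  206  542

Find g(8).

354

Write g(s) = as^2 + bs + c. Substituting each data point gives a linear system:
  9a + 3b + c = 59
  36a + 6b + c = 206
  100a + 10b + c = 542
Solving the system yields a = 5, b = 4, c = 2.
So g(s) = 5s^2 + 4s + 2.
Then g(8) = 354.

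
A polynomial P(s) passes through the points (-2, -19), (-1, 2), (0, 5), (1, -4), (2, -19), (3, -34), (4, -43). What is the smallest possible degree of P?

Forward differences of the values at s = -2, -1, 0, 1, 2, 3, 4:
  P  : -19  2  5  -4  -19  -34  -43
  Δ  : 21  3  -9  -15  -15  -9
  Δ^2: -18  -12  -6  0  6
  Δ^3: 6  6  6  6
  Δ^4: 0  0  0
  Δ^5: 0  0
  Δ^6: 0
The third differences are constant (6) and nonzero, while all higher differences vanish, so the minimal degree is 3.

3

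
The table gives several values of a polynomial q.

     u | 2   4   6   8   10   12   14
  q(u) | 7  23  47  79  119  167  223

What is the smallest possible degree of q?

2

Forward differences of the values at u = 2, 4, 6, 8, 10, 12, 14:
  q  : 7  23  47  79  119  167  223
  Δ  : 16  24  32  40  48  56
  Δ^2: 8  8  8  8  8
  Δ^3: 0  0  0  0
  Δ^4: 0  0  0
  Δ^5: 0  0
  Δ^6: 0
The second differences are constant (8) and nonzero, while all higher differences vanish, so the minimal degree is 2.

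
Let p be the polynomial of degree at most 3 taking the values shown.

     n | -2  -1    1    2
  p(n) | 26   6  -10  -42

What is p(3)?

Using the Lagrange interpolation formula with nodes -2, -1, 1, 2:
  L_0(n) = (n + 1)(n - 1)(n - 2) / -12
  L_1(n) = (n + 2)(n - 1)(n - 2) / 6
  L_2(n) = (n + 2)(n + 1)(n - 2) / -6
  L_3(n) = (n + 2)(n + 1)(n - 1) / 12
Then p(n) = 26·L_0(n) + 6·L_1(n) - 10·L_2(n) - 42·L_3(n).
Expanding and collecting terms gives p(n) = -3n^3 - 2n^2 - 5n.
Evaluating at n = 3: p(3) = -114.

-114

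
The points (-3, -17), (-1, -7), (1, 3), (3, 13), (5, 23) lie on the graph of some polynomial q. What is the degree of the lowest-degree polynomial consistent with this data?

1

Forward differences of the values at n = -3, -1, 1, 3, 5:
  q  : -17  -7  3  13  23
  Δ  : 10  10  10  10
  Δ^2: 0  0  0
  Δ^3: 0  0
  Δ^4: 0
The first differences are constant (10) and nonzero, while all higher differences vanish, so the minimal degree is 1.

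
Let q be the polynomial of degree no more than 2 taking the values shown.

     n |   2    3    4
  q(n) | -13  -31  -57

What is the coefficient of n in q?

2

Write q(n) = an^2 + bn + c. Substituting each data point gives a linear system:
  4a + 2b + c = -13
  9a + 3b + c = -31
  16a + 4b + c = -57
Solving the system yields a = -4, b = 2, c = -1.
So q(n) = -4n^2 + 2n - 1.
The coefficient of n is 2.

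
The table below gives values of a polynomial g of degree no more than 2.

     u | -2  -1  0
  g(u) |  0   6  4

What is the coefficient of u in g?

-6

Write g(u) = au^2 + bu + c. Substituting each data point gives a linear system:
  4a - 2b + c = 0
  a - b + c = 6
  c = 4
Solving the system yields a = -4, b = -6, c = 4.
So g(u) = -4u^2 - 6u + 4.
The coefficient of u is -6.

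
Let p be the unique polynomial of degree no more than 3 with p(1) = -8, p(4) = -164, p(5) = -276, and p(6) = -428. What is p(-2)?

4

Using the Lagrange interpolation formula with nodes 1, 4, 5, 6:
  L_0(x) = (x - 4)(x - 5)(x - 6) / -60
  L_1(x) = (x - 1)(x - 5)(x - 6) / 6
  L_2(x) = (x - 1)(x - 4)(x - 6) / -4
  L_3(x) = (x - 1)(x - 4)(x - 5) / 10
Then p(x) = -8·L_0(x) - 164·L_1(x) - 276·L_2(x) - 428·L_3(x).
Expanding and collecting terms gives p(x) = -x^3 - 5x^2 - 6x + 4.
Evaluating at x = -2: p(-2) = 4.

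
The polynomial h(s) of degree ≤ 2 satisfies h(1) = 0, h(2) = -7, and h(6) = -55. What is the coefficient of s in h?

Write h(s) = as^2 + bs + c. Substituting each data point gives a linear system:
  a + b + c = 0
  4a + 2b + c = -7
  36a + 6b + c = -55
Solving the system yields a = -1, b = -4, c = 5.
So h(s) = -s^2 - 4s + 5.
The coefficient of s is -4.

-4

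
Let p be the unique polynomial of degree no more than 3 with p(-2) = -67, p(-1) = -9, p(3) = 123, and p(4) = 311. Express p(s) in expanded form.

Write p(s) = as^3 + bs^2 + cs + d. Substituting each data point gives a linear system:
  -8a + 4b - 2c + d = -67
  -a + b - c + d = -9
  27a + 9b + 3c + d = 123
  64a + 16b + 4c + d = 311
Solving the system yields a = 6, b = -5, c = 1, d = 3.
So p(s) = 6s^3 - 5s^2 + s + 3.
Check: p(-1) = -9. ✓

p(s) = 6s^3 - 5s^2 + s + 3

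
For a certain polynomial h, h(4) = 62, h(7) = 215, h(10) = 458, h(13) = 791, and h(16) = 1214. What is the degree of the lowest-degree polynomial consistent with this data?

2

Forward differences of the values at s = 4, 7, 10, 13, 16:
  h  : 62  215  458  791  1214
  Δ  : 153  243  333  423
  Δ^2: 90  90  90
  Δ^3: 0  0
  Δ^4: 0
The second differences are constant (90) and nonzero, while all higher differences vanish, so the minimal degree is 2.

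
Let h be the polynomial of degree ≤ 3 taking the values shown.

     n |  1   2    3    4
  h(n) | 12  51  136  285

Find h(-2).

Write h(n) = an^3 + bn^2 + cn + d. Substituting each data point gives a linear system:
  a + b + c + d = 12
  8a + 4b + 2c + d = 51
  27a + 9b + 3c + d = 136
  64a + 16b + 4c + d = 285
Solving the system yields a = 3, b = 5, c = 3, d = 1.
So h(n) = 3n^3 + 5n^2 + 3n + 1.
Then h(-2) = -9.

-9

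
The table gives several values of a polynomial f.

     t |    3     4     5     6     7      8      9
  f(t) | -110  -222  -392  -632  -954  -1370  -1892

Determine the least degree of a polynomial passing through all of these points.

3

Forward differences of the values at t = 3, 4, 5, 6, 7, 8, 9:
  f  : -110  -222  -392  -632  -954  -1370  -1892
  Δ  : -112  -170  -240  -322  -416  -522
  Δ^2: -58  -70  -82  -94  -106
  Δ^3: -12  -12  -12  -12
  Δ^4: 0  0  0
  Δ^5: 0  0
  Δ^6: 0
The third differences are constant (-12) and nonzero, while all higher differences vanish, so the minimal degree is 3.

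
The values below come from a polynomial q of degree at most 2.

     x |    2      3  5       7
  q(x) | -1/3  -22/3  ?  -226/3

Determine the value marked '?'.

The 3 known points determine the degree-2 polynomial uniquely.
Write q(x) = ax^2 + bx + c. Substituting each data point gives a linear system:
  4a + 2b + c = -1/3
  9a + 3b + c = -22/3
  49a + 7b + c = -226/3
Solving the system yields a = -2, b = 3, c = 5/3.
So q(x) = -2x² + 3x + 5/3.
Then q(5) = -100/3.

-100/3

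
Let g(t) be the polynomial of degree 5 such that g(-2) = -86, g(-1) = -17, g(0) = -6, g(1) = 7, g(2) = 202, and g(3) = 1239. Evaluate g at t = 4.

Using the Lagrange interpolation formula with nodes -2, -1, 0, 1, 2, 3:
  L_0(t) = (t + 1)t(t - 1)(t - 2)(t - 3) / -120
  L_1(t) = (t + 2)t(t - 1)(t - 2)(t - 3) / 24
  L_2(t) = (t + 2)(t + 1)(t - 1)(t - 2)(t - 3) / -12
  L_3(t) = (t + 2)(t + 1)t(t - 2)(t - 3) / 12
  L_4(t) = (t + 2)(t + 1)t(t - 1)(t - 3) / -24
  L_5(t) = (t + 2)(t + 1)t(t - 1)(t - 2) / 120
Then g(t) = -86·L_0(t) - 17·L_1(t) - 6·L_2(t) + 7·L_3(t) + 202·L_4(t) + 1239·L_5(t).
Expanding and collecting terms gives g(t) = 3t^5 + 5t^4 + 5t^3 - 4t^2 + 4t - 6.
Evaluating at t = 4: g(4) = 4618.

4618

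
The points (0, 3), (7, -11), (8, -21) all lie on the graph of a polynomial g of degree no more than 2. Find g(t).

g(t) = -t^2 + 5t + 3

Write g(t) = at^2 + bt + c. Substituting each data point gives a linear system:
  c = 3
  49a + 7b + c = -11
  64a + 8b + c = -21
Solving the system yields a = -1, b = 5, c = 3.
So g(t) = -t² + 5t + 3.
Check: g(8) = -21. ✓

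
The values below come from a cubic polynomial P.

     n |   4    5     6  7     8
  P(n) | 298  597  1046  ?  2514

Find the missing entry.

1675

The 4 known points determine the degree-3 polynomial uniquely.
Write P(n) = an^3 + bn^2 + cn + d. Substituting each data point gives a linear system:
  64a + 16b + 4c + d = 298
  125a + 25b + 5c + d = 597
  216a + 36b + 6c + d = 1046
  512a + 64b + 8c + d = 2514
Solving the system yields a = 5, b = 0, c = -6, d = 2.
So P(n) = 5n^3 - 6n + 2.
Then P(7) = 1675.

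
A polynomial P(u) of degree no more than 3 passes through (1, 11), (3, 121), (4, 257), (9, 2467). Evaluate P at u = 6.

781

Using the Lagrange interpolation formula with nodes 1, 3, 4, 9:
  L_0(u) = (u - 3)(u - 4)(u - 9) / -48
  L_1(u) = (u - 1)(u - 4)(u - 9) / 12
  L_2(u) = (u - 1)(u - 3)(u - 9) / -15
  L_3(u) = (u - 1)(u - 3)(u - 4) / 240
Then P(u) = 11·L_0(u) + 121·L_1(u) + 257·L_2(u) + 2467·L_3(u).
Expanding and collecting terms gives P(u) = 3u³ + 3u² + 4u + 1.
Evaluating at u = 6: P(6) = 781.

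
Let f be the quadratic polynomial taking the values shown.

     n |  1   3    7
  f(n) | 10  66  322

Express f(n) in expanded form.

Write f(n) = an^2 + bn + c. Substituting each data point gives a linear system:
  a + b + c = 10
  9a + 3b + c = 66
  49a + 7b + c = 322
Solving the system yields a = 6, b = 4, c = 0.
So f(n) = 6n^2 + 4n.
Check: f(3) = 66. ✓

f(n) = 6n^2 + 4n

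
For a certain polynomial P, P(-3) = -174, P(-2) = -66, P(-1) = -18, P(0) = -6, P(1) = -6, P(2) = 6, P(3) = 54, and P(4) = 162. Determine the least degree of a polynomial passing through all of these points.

Forward differences of the values at u = -3, -2, -1, 0, 1, 2, 3, 4:
  P  : -174  -66  -18  -6  -6  6  54  162
  Δ  : 108  48  12  0  12  48  108
  Δ^2: -60  -36  -12  12  36  60
  Δ^3: 24  24  24  24  24
  Δ^4: 0  0  0  0
  Δ^5: 0  0  0
  Δ^6: 0  0
  Δ^7: 0
The third differences are constant (24) and nonzero, while all higher differences vanish, so the minimal degree is 3.

3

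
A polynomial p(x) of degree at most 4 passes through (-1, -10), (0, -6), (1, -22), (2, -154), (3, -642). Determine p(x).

p(x) = -6x^4 - 4x^3 - 4x^2 - 2x - 6

Write p(x) = ax^4 + bx^3 + cx^2 + dx + e. Substituting each data point gives a linear system:
  a - b + c - d + e = -10
  e = -6
  a + b + c + d + e = -22
  16a + 8b + 4c + 2d + e = -154
  81a + 27b + 9c + 3d + e = -642
Solving the system yields a = -6, b = -4, c = -4, d = -2, e = -6.
So p(x) = -6x⁴ - 4x³ - 4x² - 2x - 6.
Check: p(-1) = -10. ✓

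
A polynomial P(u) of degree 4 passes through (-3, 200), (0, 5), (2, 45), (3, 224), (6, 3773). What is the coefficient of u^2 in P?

-4

Write P(u) = au^4 + bu^3 + cu^2 + du + e. Substituting each data point gives a linear system:
  81a - 27b + 9c - 3d + e = 200
  e = 5
  16a + 8b + 4c + 2d + e = 45
  81a + 27b + 9c + 3d + e = 224
  1296a + 216b + 36c + 6d + e = 3773
Solving the system yields a = 3, b = 0, c = -4, d = 4, e = 5.
So P(u) = 3u^4 - 4u^2 + 4u + 5.
The coefficient of u^2 is -4.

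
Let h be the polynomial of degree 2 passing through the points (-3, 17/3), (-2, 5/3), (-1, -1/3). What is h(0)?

-1/3

Write h(s) = as^2 + bs + c. Substituting each data point gives a linear system:
  9a - 3b + c = 17/3
  4a - 2b + c = 5/3
  a - b + c = -1/3
Solving the system yields a = 1, b = 1, c = -1/3.
So h(s) = s^2 + s - 1/3.
Then h(0) = -1/3.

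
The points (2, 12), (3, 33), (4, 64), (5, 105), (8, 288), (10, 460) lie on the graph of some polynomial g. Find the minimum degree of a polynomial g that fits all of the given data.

Divided differences on the nodes 2, 3, 4, 5, 8, 10:
  order 0: 12  33  64  105  288  460
  order 1: 21  31  41  61  86
  order 2: 5  5  5  5
  order 3: 0  0  0
  order 4: 0  0
  order 5: 0
The order-2 divided differences are all 5 (nonzero) and every higher order vanishes, so the data lies on a polynomial of degree exactly 2.

2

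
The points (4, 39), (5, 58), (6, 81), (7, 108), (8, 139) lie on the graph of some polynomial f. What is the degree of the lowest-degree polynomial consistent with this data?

Forward differences of the values at n = 4, 5, 6, 7, 8:
  f  : 39  58  81  108  139
  Δ  : 19  23  27  31
  Δ^2: 4  4  4
  Δ^3: 0  0
  Δ^4: 0
The second differences are constant (4) and nonzero, while all higher differences vanish, so the minimal degree is 2.

2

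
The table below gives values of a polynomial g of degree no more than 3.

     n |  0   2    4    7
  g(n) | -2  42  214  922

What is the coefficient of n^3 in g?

Write g(n) = an^3 + bn^2 + cn + d. Substituting each data point gives a linear system:
  d = -2
  8a + 4b + 2c + d = 42
  64a + 16b + 4c + d = 214
  343a + 49b + 7c + d = 922
Solving the system yields a = 2, b = 4, c = 6, d = -2.
So g(n) = 2n³ + 4n² + 6n - 2.
The leading coefficient is 2.

2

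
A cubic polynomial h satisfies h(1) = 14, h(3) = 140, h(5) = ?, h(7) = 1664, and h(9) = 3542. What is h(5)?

The 4 known points determine the degree-3 polynomial uniquely.
Write h(u) = au^3 + bu^2 + cu + d. Substituting each data point gives a linear system:
  a + b + c + d = 14
  27a + 9b + 3c + d = 140
  343a + 49b + 7c + d = 1664
  729a + 81b + 9c + d = 3542
Solving the system yields a = 5, b = -2, c = 6, d = 5.
So h(u) = 5u^3 - 2u^2 + 6u + 5.
Then h(5) = 610.

610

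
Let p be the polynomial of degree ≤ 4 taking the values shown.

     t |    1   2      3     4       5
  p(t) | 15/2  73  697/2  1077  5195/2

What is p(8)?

Forward differences of the values at t = 1, 2, 3, 4, 5:
  p  : 15/2  73  697/2  1077  5195/2
  Δ  : 131/2  551/2  1457/2  3041/2
  Δ^2: 210  453  792
  Δ^3: 243  339
  Δ^4: 96
The fourth differences are constant, confirming degree 4.
Interpolating (Newton forward form) and evaluating at t = 8 gives p(8) = 16741.

16741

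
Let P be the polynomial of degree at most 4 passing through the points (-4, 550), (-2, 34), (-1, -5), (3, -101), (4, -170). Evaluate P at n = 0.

-2

Using the Lagrange interpolation formula with nodes -4, -2, -1, 3, 4:
  L_0(n) = (n + 2)(n + 1)(n - 3)(n - 4) / 336
  L_1(n) = (n + 4)(n + 1)(n - 3)(n - 4) / -60
  L_2(n) = (n + 4)(n + 2)(n - 3)(n - 4) / 60
  L_3(n) = (n + 4)(n + 2)(n + 1)(n - 4) / -140
  L_4(n) = (n + 4)(n + 2)(n + 1)(n - 3) / 240
Then P(n) = 550·L_0(n) + 34·L_1(n) - 5·L_2(n) - 101·L_3(n) - 170·L_4(n).
Expanding and collecting terms gives P(n) = n⁴ - 6n³ - 4n² + 6n - 2.
Evaluating at n = 0: P(0) = -2.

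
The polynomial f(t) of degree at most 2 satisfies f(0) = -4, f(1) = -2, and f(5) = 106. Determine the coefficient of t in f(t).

Write f(t) = at^2 + bt + c. Substituting each data point gives a linear system:
  c = -4
  a + b + c = -2
  25a + 5b + c = 106
Solving the system yields a = 5, b = -3, c = -4.
So f(t) = 5t^2 - 3t - 4.
The coefficient of t is -3.

-3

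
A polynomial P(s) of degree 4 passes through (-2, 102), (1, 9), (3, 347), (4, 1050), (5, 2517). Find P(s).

P(s) = 4s^4 - s^3 + 6s^2 - 2s + 2

Write P(s) = as^4 + bs^3 + cs^2 + ds + e. Substituting each data point gives a linear system:
  16a - 8b + 4c - 2d + e = 102
  a + b + c + d + e = 9
  81a + 27b + 9c + 3d + e = 347
  256a + 64b + 16c + 4d + e = 1050
  625a + 125b + 25c + 5d + e = 2517
Solving the system yields a = 4, b = -1, c = 6, d = -2, e = 2.
So P(s) = 4s^4 - s^3 + 6s^2 - 2s + 2.
Check: P(5) = 2517. ✓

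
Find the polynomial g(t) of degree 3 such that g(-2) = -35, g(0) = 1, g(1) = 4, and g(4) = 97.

Using the Lagrange interpolation formula with nodes -2, 0, 1, 4:
  L_0(t) = t(t - 1)(t - 4) / -36
  L_1(t) = (t + 2)(t - 1)(t - 4) / 8
  L_2(t) = (t + 2)t(t - 4) / -9
  L_3(t) = (t + 2)t(t - 1) / 72
Then g(t) = -35·L_0(t) + 1·L_1(t) + 4·L_2(t) + 97·L_3(t).
Expanding and collecting terms gives g(t) = 2t³ - 3t² + 4t + 1.
Check: g(1) = 4. ✓

g(t) = 2t^3 - 3t^2 + 4t + 1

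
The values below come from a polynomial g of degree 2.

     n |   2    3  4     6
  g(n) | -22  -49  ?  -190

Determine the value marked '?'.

-86

The 3 known points determine the degree-2 polynomial uniquely.
Write g(n) = an^2 + bn + c. Substituting each data point gives a linear system:
  4a + 2b + c = -22
  9a + 3b + c = -49
  36a + 6b + c = -190
Solving the system yields a = -5, b = -2, c = 2.
So g(n) = -5n² - 2n + 2.
Then g(4) = -86.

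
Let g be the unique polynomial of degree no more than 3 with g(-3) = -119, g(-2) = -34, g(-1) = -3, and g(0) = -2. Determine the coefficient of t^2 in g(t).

-3

Write g(t) = at^3 + bt^2 + ct + d. Substituting each data point gives a linear system:
  -27a + 9b - 3c + d = -119
  -8a + 4b - 2c + d = -34
  -a + b - c + d = -3
  d = -2
Solving the system yields a = 4, b = -3, c = -6, d = -2.
So g(t) = 4t^3 - 3t^2 - 6t - 2.
The coefficient of t^2 is -3.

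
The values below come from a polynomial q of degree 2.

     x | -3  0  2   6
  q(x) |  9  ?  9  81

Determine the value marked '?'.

The 3 known points determine the degree-2 polynomial uniquely.
Write q(x) = ax^2 + bx + c. Substituting each data point gives a linear system:
  9a - 3b + c = 9
  4a + 2b + c = 9
  36a + 6b + c = 81
Solving the system yields a = 2, b = 2, c = -3.
So q(x) = 2x² + 2x - 3.
Then q(0) = -3.

-3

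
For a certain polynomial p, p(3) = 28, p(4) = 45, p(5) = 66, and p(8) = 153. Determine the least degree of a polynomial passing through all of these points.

2

Divided differences on the nodes 3, 4, 5, 8:
  order 0: 28  45  66  153
  order 1: 17  21  29
  order 2: 2  2
  order 3: 0
The order-2 divided differences are all 2 (nonzero) and every higher order vanishes, so the data lies on a polynomial of degree exactly 2.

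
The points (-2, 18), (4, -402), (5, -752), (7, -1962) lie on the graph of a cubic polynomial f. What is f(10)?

Write f(x) = ax^3 + bx^2 + cx + d. Substituting each data point gives a linear system:
  -8a + 4b - 2c + d = 18
  64a + 16b + 4c + d = -402
  125a + 25b + 5c + d = -752
  343a + 49b + 7c + d = -1962
Solving the system yields a = -5, b = -5, c = 0, d = -2.
So f(x) = -5x^3 - 5x^2 - 2.
Then f(10) = -5502.

-5502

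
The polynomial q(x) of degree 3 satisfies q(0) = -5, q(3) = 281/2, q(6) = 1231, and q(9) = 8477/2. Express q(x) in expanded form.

Write q(x) = ax^3 + bx^2 + cx + d. Substituting each data point gives a linear system:
  d = -5
  27a + 9b + 3c + d = 281/2
  216a + 36b + 6c + d = 1231
  729a + 81b + 9c + d = 8477/2
Solving the system yields a = 6, b = -3/2, c = -1, d = -5.
So q(x) = 6x^3 - (3/2)x^2 - x - 5.
Check: q(6) = 1231. ✓

q(x) = 6x^3 - (3/2)x^2 - x - 5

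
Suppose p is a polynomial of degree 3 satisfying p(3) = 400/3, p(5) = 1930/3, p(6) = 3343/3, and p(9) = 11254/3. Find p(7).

5308/3

Write p(s) = as^3 + bs^2 + cs + d. Substituting each data point gives a linear system:
  27a + 9b + 3c + d = 400/3
  125a + 25b + 5c + d = 1930/3
  216a + 36b + 6c + d = 3343/3
  729a + 81b + 9c + d = 11254/3
Solving the system yields a = 5, b = 2, c = -6, d = -5/3.
So p(s) = 5s^3 + 2s^2 - 6s - 5/3.
Then p(7) = 5308/3.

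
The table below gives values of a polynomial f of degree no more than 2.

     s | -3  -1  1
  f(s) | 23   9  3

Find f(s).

Write f(s) = as^2 + bs + c. Substituting each data point gives a linear system:
  9a - 3b + c = 23
  a - b + c = 9
  a + b + c = 3
Solving the system yields a = 1, b = -3, c = 5.
So f(s) = s^2 - 3s + 5.
Check: f(-3) = 23. ✓

f(s) = s^2 - 3s + 5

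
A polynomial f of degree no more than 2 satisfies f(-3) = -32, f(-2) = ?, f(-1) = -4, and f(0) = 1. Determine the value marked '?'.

The 3 known points determine the degree-2 polynomial uniquely.
Write f(t) = at^2 + bt + c. Substituting each data point gives a linear system:
  9a - 3b + c = -32
  a - b + c = -4
  c = 1
Solving the system yields a = -3, b = 2, c = 1.
So f(t) = -3t^2 + 2t + 1.
Then f(-2) = -15.

-15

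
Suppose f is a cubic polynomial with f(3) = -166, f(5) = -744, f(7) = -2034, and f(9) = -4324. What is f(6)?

-1282

Using the Lagrange interpolation formula with nodes 3, 5, 7, 9:
  L_0(n) = (n - 5)(n - 7)(n - 9) / -48
  L_1(n) = (n - 3)(n - 7)(n - 9) / 16
  L_2(n) = (n - 3)(n - 5)(n - 9) / -16
  L_3(n) = (n - 3)(n - 5)(n - 7) / 48
Then f(n) = -166·L_0(n) - 744·L_1(n) - 2034·L_2(n) - 4324·L_3(n).
Expanding and collecting terms gives f(n) = -6n³ + n² - 3n - 4.
Evaluating at n = 6: f(6) = -1282.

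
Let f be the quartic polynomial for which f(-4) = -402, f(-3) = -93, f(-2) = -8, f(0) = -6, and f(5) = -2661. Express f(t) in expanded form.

f(t) = -3t^4 - 6t^3 - t^2 - t - 6

Write f(t) = at^4 + bt^3 + ct^2 + dt + e. Substituting each data point gives a linear system:
  256a - 64b + 16c - 4d + e = -402
  81a - 27b + 9c - 3d + e = -93
  16a - 8b + 4c - 2d + e = -8
  e = -6
  625a + 125b + 25c + 5d + e = -2661
Solving the system yields a = -3, b = -6, c = -1, d = -1, e = -6.
So f(t) = -3t^4 - 6t^3 - t^2 - t - 6.
Check: f(5) = -2661. ✓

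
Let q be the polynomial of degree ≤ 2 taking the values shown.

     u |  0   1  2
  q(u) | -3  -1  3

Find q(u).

q(u) = u^2 + u - 3

Using the Lagrange interpolation formula with nodes 0, 1, 2:
  L_0(u) = (u - 1)(u - 2) / 2
  L_1(u) = u(u - 2) / -1
  L_2(u) = u(u - 1) / 2
Then q(u) = -3·L_0(u) - 1·L_1(u) + 3·L_2(u).
Expanding and collecting terms gives q(u) = u² + u - 3.
Check: q(1) = -1. ✓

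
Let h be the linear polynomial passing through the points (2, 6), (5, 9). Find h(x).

h(x) = x + 4

Using the Lagrange interpolation formula with nodes 2, 5:
  L_0(x) = (x - 5) / -3
  L_1(x) = (x - 2) / 3
Then h(x) = 6·L_0(x) + 9·L_1(x).
Expanding and collecting terms gives h(x) = x + 4.
Check: h(5) = 9. ✓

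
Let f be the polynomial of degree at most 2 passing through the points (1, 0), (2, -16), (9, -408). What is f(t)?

Using the Lagrange interpolation formula with nodes 1, 2, 9:
  L_0(t) = (t - 2)(t - 9) / 8
  L_1(t) = (t - 1)(t - 9) / -7
  L_2(t) = (t - 1)(t - 2) / 56
Then f(t) = 0·L_0(t) - 16·L_1(t) - 408·L_2(t).
Expanding and collecting terms gives f(t) = -5t^2 - t + 6.
Check: f(9) = -408. ✓

f(t) = -5t^2 - t + 6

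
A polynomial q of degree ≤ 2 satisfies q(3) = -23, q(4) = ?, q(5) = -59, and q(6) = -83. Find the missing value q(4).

-39

On equispaced nodes a degree-2 polynomial has vanishing third forward difference, so
  - q(3) + 3·q(4) - 3·q(5) + q(6) = 0.
Substituting the known values and solving for q(4):
  3·q(4) = -117
  q(4) = -39.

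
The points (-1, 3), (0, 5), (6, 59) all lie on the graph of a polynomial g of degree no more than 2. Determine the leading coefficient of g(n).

Write g(n) = an^2 + bn + c. Substituting each data point gives a linear system:
  a - b + c = 3
  c = 5
  36a + 6b + c = 59
Solving the system yields a = 1, b = 3, c = 5.
So g(n) = n² + 3n + 5.
The leading coefficient is 1.

1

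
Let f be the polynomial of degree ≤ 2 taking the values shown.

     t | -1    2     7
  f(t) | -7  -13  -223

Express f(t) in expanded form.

f(t) = -5t^2 + 3t + 1

Write f(t) = at^2 + bt + c. Substituting each data point gives a linear system:
  a - b + c = -7
  4a + 2b + c = -13
  49a + 7b + c = -223
Solving the system yields a = -5, b = 3, c = 1.
So f(t) = -5t^2 + 3t + 1.
Check: f(7) = -223. ✓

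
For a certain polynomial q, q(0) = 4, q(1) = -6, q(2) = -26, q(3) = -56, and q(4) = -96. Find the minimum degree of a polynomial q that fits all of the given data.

2

Forward differences of the values at s = 0, 1, 2, 3, 4:
  q  : 4  -6  -26  -56  -96
  Δ  : -10  -20  -30  -40
  Δ^2: -10  -10  -10
  Δ^3: 0  0
  Δ^4: 0
The second differences are constant (-10) and nonzero, while all higher differences vanish, so the minimal degree is 2.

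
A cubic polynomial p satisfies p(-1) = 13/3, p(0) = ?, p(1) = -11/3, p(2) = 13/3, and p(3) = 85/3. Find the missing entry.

-5/3

The 4 known points determine the degree-3 polynomial uniquely.
Write p(u) = au^3 + bu^2 + cu + d. Substituting each data point gives a linear system:
  -a + b - c + d = 13/3
  a + b + c + d = -11/3
  8a + 4b + 2c + d = 13/3
  27a + 9b + 3c + d = 85/3
Solving the system yields a = 1, b = 2, c = -5, d = -5/3.
So p(u) = u^3 + 2u^2 - 5u - 5/3.
Then p(0) = -5/3.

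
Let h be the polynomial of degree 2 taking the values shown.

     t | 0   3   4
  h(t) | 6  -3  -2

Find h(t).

Using the Lagrange interpolation formula with nodes 0, 3, 4:
  L_0(t) = (t - 3)(t - 4) / 12
  L_1(t) = t(t - 4) / -3
  L_2(t) = t(t - 3) / 4
Then h(t) = 6·L_0(t) - 3·L_1(t) - 2·L_2(t).
Expanding and collecting terms gives h(t) = t² - 6t + 6.
Check: h(3) = -3. ✓

h(t) = t^2 - 6t + 6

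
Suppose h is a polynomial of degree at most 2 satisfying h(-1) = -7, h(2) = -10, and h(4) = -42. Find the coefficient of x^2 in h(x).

Write h(x) = ax^2 + bx + c. Substituting each data point gives a linear system:
  a - b + c = -7
  4a + 2b + c = -10
  16a + 4b + c = -42
Solving the system yields a = -3, b = 2, c = -2.
So h(x) = -3x^2 + 2x - 2.
The leading coefficient is -3.

-3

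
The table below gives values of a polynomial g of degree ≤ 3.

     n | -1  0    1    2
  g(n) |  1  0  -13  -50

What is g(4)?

-244

Write g(n) = an^3 + bn^2 + cn + d. Substituting each data point gives a linear system:
  -a + b - c + d = 1
  d = 0
  a + b + c + d = -13
  8a + 4b + 2c + d = -50
Solving the system yields a = -2, b = -6, c = -5, d = 0.
So g(n) = -2n³ - 6n² - 5n.
Then g(4) = -244.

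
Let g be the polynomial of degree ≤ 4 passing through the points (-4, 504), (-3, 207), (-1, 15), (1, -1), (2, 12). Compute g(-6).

Using the Lagrange interpolation formula with nodes -4, -3, -1, 1, 2:
  L_0(s) = (s + 3)(s + 1)(s - 1)(s - 2) / 90
  L_1(s) = (s + 4)(s + 1)(s - 1)(s - 2) / -40
  L_2(s) = (s + 4)(s + 3)(s - 1)(s - 2) / 36
  L_3(s) = (s + 4)(s + 3)(s + 1)(s - 2) / -40
  L_4(s) = (s + 4)(s + 3)(s + 1)(s - 1) / 90
Then g(s) = 504·L_0(s) + 207·L_1(s) + 15·L_2(s) - 1·L_3(s) + 12·L_4(s).
Expanding and collecting terms gives g(s) = s^4 - 2s^3 + 6s^2 - 6s.
Evaluating at s = -6: g(-6) = 1980.

1980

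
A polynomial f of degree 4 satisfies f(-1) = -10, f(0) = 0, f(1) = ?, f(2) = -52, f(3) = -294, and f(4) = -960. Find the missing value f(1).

0

The 5 known points determine the degree-4 polynomial uniquely.
Write f(t) = at^4 + bt^3 + ct^2 + dt + e. Substituting each data point gives a linear system:
  a - b + c - d + e = -10
  e = 0
  16a + 8b + 4c + 2d + e = -52
  81a + 27b + 9c + 3d + e = -294
  256a + 64b + 16c + 4d + e = -960
Solving the system yields a = -4, b = 1, c = -1, d = 4, e = 0.
So f(t) = -4t^4 + t^3 - t^2 + 4t.
Then f(1) = 0.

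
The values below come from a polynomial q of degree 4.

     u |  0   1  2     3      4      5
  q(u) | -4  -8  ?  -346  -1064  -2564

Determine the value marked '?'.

The 5 known points determine the degree-4 polynomial uniquely.
Write q(u) = au^4 + bu^3 + cu^2 + du + e. Substituting each data point gives a linear system:
  e = -4
  a + b + c + d + e = -8
  81a + 27b + 9c + 3d + e = -346
  256a + 64b + 16c + 4d + e = -1064
  625a + 125b + 25c + 5d + e = -2564
Solving the system yields a = -4, b = 0, c = -3, d = 3, e = -4.
So q(u) = -4u^4 - 3u^2 + 3u - 4.
Then q(2) = -74.

-74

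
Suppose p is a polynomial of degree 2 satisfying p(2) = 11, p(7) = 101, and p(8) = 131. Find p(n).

Write p(n) = an^2 + bn + c. Substituting each data point gives a linear system:
  4a + 2b + c = 11
  49a + 7b + c = 101
  64a + 8b + c = 131
Solving the system yields a = 2, b = 0, c = 3.
So p(n) = 2n^2 + 3.
Check: p(8) = 131. ✓

p(n) = 2n^2 + 3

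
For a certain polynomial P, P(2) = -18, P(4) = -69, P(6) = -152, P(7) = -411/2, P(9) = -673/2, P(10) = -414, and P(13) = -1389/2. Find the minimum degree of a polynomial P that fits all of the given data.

Divided differences on the nodes 2, 4, 6, 7, 9, 10, 13:
  order 0: -18  -69  -152  -411/2  -673/2  -414  -1389/2
  order 1: -51/2  -83/2  -107/2  -131/2  -155/2  -187/2
  order 2: -4  -4  -4  -4  -4
  order 3: 0  0  0  0
  order 4: 0  0  0
  order 5: 0  0
  order 6: 0
The order-2 divided differences are all -4 (nonzero) and every higher order vanishes, so the data lies on a polynomial of degree exactly 2.

2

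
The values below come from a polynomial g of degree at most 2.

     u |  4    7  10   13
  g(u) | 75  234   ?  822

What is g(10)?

483

On equispaced nodes a degree-2 polynomial has vanishing third forward difference, so
  - g(4) + 3·g(7) - 3·g(10) + g(13) = 0.
Substituting the known values and solving for g(10):
  -3·g(10) = -1449
  g(10) = 483.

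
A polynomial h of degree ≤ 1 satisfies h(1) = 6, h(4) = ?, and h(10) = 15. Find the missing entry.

The 2 known points determine the degree-1 polynomial uniquely.
Write h(x) = ax + b. Substituting each data point gives a linear system:
  a + b = 6
  10a + b = 15
Solving the system yields a = 1, b = 5.
So h(x) = x + 5.
Then h(4) = 9.

9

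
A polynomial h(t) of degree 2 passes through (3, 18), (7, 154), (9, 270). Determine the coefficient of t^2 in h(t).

Write h(t) = at^2 + bt + c. Substituting each data point gives a linear system:
  9a + 3b + c = 18
  49a + 7b + c = 154
  81a + 9b + c = 270
Solving the system yields a = 4, b = -6, c = 0.
So h(t) = 4t² - 6t.
The leading coefficient is 4.

4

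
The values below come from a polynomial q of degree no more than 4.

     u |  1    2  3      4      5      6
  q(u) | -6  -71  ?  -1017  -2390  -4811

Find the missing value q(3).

-338

On equispaced nodes a degree-4 polynomial has vanishing fifth forward difference, so
  - q(1) + 5·q(2) - 10·q(3) + 10·q(4) - 5·q(5) + q(6) = 0.
Substituting the known values and solving for q(3):
  -10·q(3) = 3380
  q(3) = -338.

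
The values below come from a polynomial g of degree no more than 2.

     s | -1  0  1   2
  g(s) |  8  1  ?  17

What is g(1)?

4

On equispaced nodes a degree-2 polynomial has vanishing third forward difference, so
  - g(-1) + 3·g(0) - 3·g(1) + g(2) = 0.
Substituting the known values and solving for g(1):
  -3·g(1) = -12
  g(1) = 4.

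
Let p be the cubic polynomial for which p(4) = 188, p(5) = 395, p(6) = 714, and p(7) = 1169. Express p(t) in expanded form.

p(t) = 4t^3 - 4t^2 - t

Write p(t) = at^3 + bt^2 + ct + d. Substituting each data point gives a linear system:
  64a + 16b + 4c + d = 188
  125a + 25b + 5c + d = 395
  216a + 36b + 6c + d = 714
  343a + 49b + 7c + d = 1169
Solving the system yields a = 4, b = -4, c = -1, d = 0.
So p(t) = 4t³ - 4t² - t.
Check: p(7) = 1169. ✓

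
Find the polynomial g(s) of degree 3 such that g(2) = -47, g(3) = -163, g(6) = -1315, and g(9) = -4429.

g(s) = -6s^3 - s^2 + 3s - 1

Write g(s) = as^3 + bs^2 + cs + d. Substituting each data point gives a linear system:
  8a + 4b + 2c + d = -47
  27a + 9b + 3c + d = -163
  216a + 36b + 6c + d = -1315
  729a + 81b + 9c + d = -4429
Solving the system yields a = -6, b = -1, c = 3, d = -1.
So g(s) = -6s^3 - s^2 + 3s - 1.
Check: g(6) = -1315. ✓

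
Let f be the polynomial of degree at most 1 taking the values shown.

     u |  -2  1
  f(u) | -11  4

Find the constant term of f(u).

Write f(u) = au + b. Substituting each data point gives a linear system:
  -2a + b = -11
  a + b = 4
Solving the system yields a = 5, b = -1.
So f(u) = 5u - 1.
The constant term is -1.

-1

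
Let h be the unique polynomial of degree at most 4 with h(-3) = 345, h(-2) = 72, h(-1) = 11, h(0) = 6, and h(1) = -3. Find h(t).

h(t) = 4t^4 - 2t^3 - 6t^2 - 5t + 6

Write h(t) = at^4 + bt^3 + ct^2 + dt + e. Substituting each data point gives a linear system:
  81a - 27b + 9c - 3d + e = 345
  16a - 8b + 4c - 2d + e = 72
  a - b + c - d + e = 11
  e = 6
  a + b + c + d + e = -3
Solving the system yields a = 4, b = -2, c = -6, d = -5, e = 6.
So h(t) = 4t^4 - 2t^3 - 6t^2 - 5t + 6.
Check: h(-1) = 11. ✓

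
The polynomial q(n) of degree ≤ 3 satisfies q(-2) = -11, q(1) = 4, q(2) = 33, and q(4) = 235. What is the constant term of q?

-1

Write q(n) = an^3 + bn^2 + cn + d. Substituting each data point gives a linear system:
  -8a + 4b - 2c + d = -11
  a + b + c + d = 4
  8a + 4b + 2c + d = 33
  64a + 16b + 4c + d = 235
Solving the system yields a = 3, b = 3, c = -1, d = -1.
So q(n) = 3n^3 + 3n^2 - n - 1.
The constant term is -1.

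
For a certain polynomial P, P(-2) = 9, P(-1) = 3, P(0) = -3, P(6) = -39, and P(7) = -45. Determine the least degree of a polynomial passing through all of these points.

Divided differences on the nodes -2, -1, 0, 6, 7:
  order 0: 9  3  -3  -39  -45
  order 1: -6  -6  -6  -6
  order 2: 0  0  0
  order 3: 0  0
  order 4: 0
The order-1 divided differences are all -6 (nonzero) and every higher order vanishes, so the data lies on a polynomial of degree exactly 1.

1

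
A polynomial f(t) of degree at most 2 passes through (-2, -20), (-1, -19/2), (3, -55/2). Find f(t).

f(t) = -3t^2 + (3/2)t - 5

Using the Lagrange interpolation formula with nodes -2, -1, 3:
  L_0(t) = (t + 1)(t - 3) / 5
  L_1(t) = (t + 2)(t - 3) / -4
  L_2(t) = (t + 2)(t + 1) / 20
Then f(t) = -20·L_0(t) - 19/2·L_1(t) - 55/2·L_2(t).
Expanding and collecting terms gives f(t) = -3t^2 + (3/2)t - 5.
Check: f(3) = -55/2. ✓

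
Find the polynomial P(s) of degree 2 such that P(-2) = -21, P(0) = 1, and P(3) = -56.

Write P(s) = as^2 + bs + c. Substituting each data point gives a linear system:
  4a - 2b + c = -21
  c = 1
  9a + 3b + c = -56
Solving the system yields a = -6, b = -1, c = 1.
So P(s) = -6s^2 - s + 1.
Check: P(-2) = -21. ✓

P(s) = -6s^2 - s + 1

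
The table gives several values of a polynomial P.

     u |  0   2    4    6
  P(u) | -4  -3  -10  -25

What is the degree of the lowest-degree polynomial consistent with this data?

Forward differences of the values at u = 0, 2, 4, 6:
  P  : -4  -3  -10  -25
  Δ  : 1  -7  -15
  Δ^2: -8  -8
  Δ^3: 0
The second differences are constant (-8) and nonzero, while all higher differences vanish, so the minimal degree is 2.

2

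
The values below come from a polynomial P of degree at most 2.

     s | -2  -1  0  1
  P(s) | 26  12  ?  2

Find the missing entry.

The 3 known points determine the degree-2 polynomial uniquely.
Write P(s) = as^2 + bs + c. Substituting each data point gives a linear system:
  4a - 2b + c = 26
  a - b + c = 12
  a + b + c = 2
Solving the system yields a = 3, b = -5, c = 4.
So P(s) = 3s^2 - 5s + 4.
Then P(0) = 4.

4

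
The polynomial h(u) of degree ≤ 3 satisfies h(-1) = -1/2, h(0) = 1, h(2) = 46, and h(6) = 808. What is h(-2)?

Write h(u) = au^3 + bu^2 + cu + d. Substituting each data point gives a linear system:
  -a + b - c + d = -1/2
  d = 1
  8a + 4b + 2c + d = 46
  216a + 36b + 6c + d = 808
Solving the system yields a = 3, b = 4, c = 5/2, d = 1.
So h(u) = 3u^3 + 4u^2 + (5/2)u + 1.
Then h(-2) = -12.

-12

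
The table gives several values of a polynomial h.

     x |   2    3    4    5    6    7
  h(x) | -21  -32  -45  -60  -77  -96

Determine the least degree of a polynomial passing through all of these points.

Forward differences of the values at x = 2, 3, 4, 5, 6, 7:
  h  : -21  -32  -45  -60  -77  -96
  Δ  : -11  -13  -15  -17  -19
  Δ^2: -2  -2  -2  -2
  Δ^3: 0  0  0
  Δ^4: 0  0
  Δ^5: 0
The second differences are constant (-2) and nonzero, while all higher differences vanish, so the minimal degree is 2.

2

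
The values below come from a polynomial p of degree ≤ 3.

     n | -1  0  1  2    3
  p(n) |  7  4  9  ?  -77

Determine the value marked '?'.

The 4 known points determine the degree-3 polynomial uniquely.
Write p(n) = an^3 + bn^2 + cn + d. Substituting each data point gives a linear system:
  -a + b - c + d = 7
  d = 4
  a + b + c + d = 9
  27a + 9b + 3c + d = -77
Solving the system yields a = -5, b = 4, c = 6, d = 4.
So p(n) = -5n^3 + 4n^2 + 6n + 4.
Then p(2) = -8.

-8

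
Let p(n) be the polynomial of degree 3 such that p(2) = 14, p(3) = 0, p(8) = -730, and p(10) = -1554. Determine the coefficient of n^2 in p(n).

4

Write p(n) = an^3 + bn^2 + cn + d. Substituting each data point gives a linear system:
  8a + 4b + 2c + d = 14
  27a + 9b + 3c + d = 0
  512a + 64b + 8c + d = -730
  1000a + 100b + 10c + d = -1554
Solving the system yields a = -2, b = 4, c = 4, d = 6.
So p(n) = -2n^3 + 4n^2 + 4n + 6.
The coefficient of n^2 is 4.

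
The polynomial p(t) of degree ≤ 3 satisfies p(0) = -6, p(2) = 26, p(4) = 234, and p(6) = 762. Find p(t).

Using the Lagrange interpolation formula with nodes 0, 2, 4, 6:
  L_0(t) = (t - 2)(t - 4)(t - 6) / -48
  L_1(t) = t(t - 4)(t - 6) / 16
  L_2(t) = t(t - 2)(t - 6) / -16
  L_3(t) = t(t - 2)(t - 4) / 48
Then p(t) = -6·L_0(t) + 26·L_1(t) + 234·L_2(t) + 762·L_3(t).
Expanding and collecting terms gives p(t) = 3t^3 + 4t^2 - 4t - 6.
Check: p(0) = -6. ✓

p(t) = 3t^3 + 4t^2 - 4t - 6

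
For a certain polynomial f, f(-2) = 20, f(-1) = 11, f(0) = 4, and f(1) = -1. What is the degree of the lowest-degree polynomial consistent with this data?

Forward differences of the values at u = -2, -1, 0, 1:
  f  : 20  11  4  -1
  Δ  : -9  -7  -5
  Δ^2: 2  2
  Δ^3: 0
The second differences are constant (2) and nonzero, while all higher differences vanish, so the minimal degree is 2.

2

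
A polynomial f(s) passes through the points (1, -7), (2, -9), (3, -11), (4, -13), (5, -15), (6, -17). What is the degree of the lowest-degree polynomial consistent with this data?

Forward differences of the values at s = 1, 2, 3, 4, 5, 6:
  f  : -7  -9  -11  -13  -15  -17
  Δ  : -2  -2  -2  -2  -2
  Δ^2: 0  0  0  0
  Δ^3: 0  0  0
  Δ^4: 0  0
  Δ^5: 0
The first differences are constant (-2) and nonzero, while all higher differences vanish, so the minimal degree is 1.

1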